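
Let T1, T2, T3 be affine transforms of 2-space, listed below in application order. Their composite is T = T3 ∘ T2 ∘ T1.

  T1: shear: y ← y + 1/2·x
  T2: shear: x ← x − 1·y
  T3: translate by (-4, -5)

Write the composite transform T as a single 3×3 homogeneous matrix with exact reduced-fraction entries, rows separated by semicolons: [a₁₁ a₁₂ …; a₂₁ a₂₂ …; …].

T1 = [1 0 0; 1/2 1 0; 0 0 1]
T2·T1 = [1/2 -1 0; 1/2 1 0; 0 0 1]
T3·…·T1 = [1/2 -1 -4; 1/2 1 -5; 0 0 1]

T = [1/2 -1 -4; 1/2 1 -5; 0 0 1]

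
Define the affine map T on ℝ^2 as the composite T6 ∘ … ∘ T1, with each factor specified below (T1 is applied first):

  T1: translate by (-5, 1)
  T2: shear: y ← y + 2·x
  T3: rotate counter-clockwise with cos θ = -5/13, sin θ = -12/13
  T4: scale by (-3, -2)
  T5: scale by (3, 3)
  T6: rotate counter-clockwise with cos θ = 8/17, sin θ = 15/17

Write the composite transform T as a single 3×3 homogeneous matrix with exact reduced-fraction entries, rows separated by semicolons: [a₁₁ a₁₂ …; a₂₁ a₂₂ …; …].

T1 = [1 0 -5; 0 1 1; 0 0 1]
T2·T1 = [1 0 -5; 2 1 -9; 0 0 1]
T3·…·T1 = [19/13 12/13 -83/13; -22/13 -5/13 105/13; 0 0 1]
T4·…·T1 = [-57/13 -36/13 249/13; 44/13 10/13 -210/13; 0 0 1]
T5·…·T1 = [-171/13 -108/13 747/13; 132/13 30/13 -630/13; 0 0 1]
T6·…·T1 = [-3348/221 -1314/221 15426/221; -1509/221 -1380/221 6165/221; 0 0 1]

T = [-3348/221 -1314/221 15426/221; -1509/221 -1380/221 6165/221; 0 0 1]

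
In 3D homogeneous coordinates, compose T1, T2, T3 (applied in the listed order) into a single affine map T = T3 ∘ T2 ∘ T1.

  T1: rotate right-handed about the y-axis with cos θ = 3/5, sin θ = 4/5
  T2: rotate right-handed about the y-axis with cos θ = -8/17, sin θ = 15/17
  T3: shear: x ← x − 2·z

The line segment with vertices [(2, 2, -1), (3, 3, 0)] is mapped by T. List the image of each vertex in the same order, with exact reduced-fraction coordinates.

T1 rotate right-handed about the y-axis with cos θ = 3/5, sin θ = 4/5: (2, 2, -1) → (2/5, 2, -11/5); (3, 3, 0) → (9/5, 3, -12/5)
T2 rotate right-handed about the y-axis with cos θ = -8/17, sin θ = 15/17: (2/5, 2, -11/5) → (-181/85, 2, 58/85); (9/5, 3, -12/5) → (-252/85, 3, -39/85)
T3 shear: x ← x − 2·z: (-181/85, 2, 58/85) → (-297/85, 2, 58/85); (-252/85, 3, -39/85) → (-174/85, 3, -39/85)

image vertices: (-297/85, 2, 58/85), (-174/85, 3, -39/85)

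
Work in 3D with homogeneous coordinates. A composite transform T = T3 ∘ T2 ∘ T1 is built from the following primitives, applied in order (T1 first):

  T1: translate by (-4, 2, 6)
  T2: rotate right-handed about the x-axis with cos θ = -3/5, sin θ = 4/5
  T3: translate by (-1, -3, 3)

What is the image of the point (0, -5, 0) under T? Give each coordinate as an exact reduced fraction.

T(p) = (-5, -6, -3)

T1 translate by (-4, 2, 6): (0, -5, 0) → (-4, -3, 6)
T2 rotate right-handed about the x-axis with cos θ = -3/5, sin θ = 4/5: (-4, -3, 6) → (-4, -3, -6)
T3 translate by (-1, -3, 3): (-4, -3, -6) → (-5, -6, -3)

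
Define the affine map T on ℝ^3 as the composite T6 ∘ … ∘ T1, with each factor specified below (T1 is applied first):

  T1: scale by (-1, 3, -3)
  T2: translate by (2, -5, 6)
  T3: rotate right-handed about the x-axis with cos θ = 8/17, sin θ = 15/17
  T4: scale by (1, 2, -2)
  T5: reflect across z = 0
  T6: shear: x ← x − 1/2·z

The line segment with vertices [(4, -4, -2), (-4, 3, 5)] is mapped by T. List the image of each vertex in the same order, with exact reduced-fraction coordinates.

T1 scale by (-1, 3, -3): (4, -4, -2) → (-4, -12, 6); (-4, 3, 5) → (4, 9, -15)
T2 translate by (2, -5, 6): (-4, -12, 6) → (-2, -17, 12); (4, 9, -15) → (6, 4, -9)
T3 rotate right-handed about the x-axis with cos θ = 8/17, sin θ = 15/17: (-2, -17, 12) → (-2, -316/17, -159/17); (6, 4, -9) → (6, 167/17, -12/17)
T4 scale by (1, 2, -2): (-2, -316/17, -159/17) → (-2, -632/17, 318/17); (6, 167/17, -12/17) → (6, 334/17, 24/17)
T5 reflect across z = 0: (-2, -632/17, 318/17) → (-2, -632/17, -318/17); (6, 334/17, 24/17) → (6, 334/17, -24/17)
T6 shear: x ← x − 1/2·z: (-2, -632/17, -318/17) → (125/17, -632/17, -318/17); (6, 334/17, -24/17) → (114/17, 334/17, -24/17)

image vertices: (125/17, -632/17, -318/17), (114/17, 334/17, -24/17)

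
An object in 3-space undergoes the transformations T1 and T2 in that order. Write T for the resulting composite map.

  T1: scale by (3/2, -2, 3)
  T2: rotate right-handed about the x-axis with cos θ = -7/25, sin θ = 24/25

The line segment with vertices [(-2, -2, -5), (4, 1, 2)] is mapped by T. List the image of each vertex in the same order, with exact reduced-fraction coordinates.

T1 scale by (3/2, -2, 3): (-2, -2, -5) → (-3, 4, -15); (4, 1, 2) → (6, -2, 6)
T2 rotate right-handed about the x-axis with cos θ = -7/25, sin θ = 24/25: (-3, 4, -15) → (-3, 332/25, 201/25); (6, -2, 6) → (6, -26/5, -18/5)

image vertices: (-3, 332/25, 201/25), (6, -26/5, -18/5)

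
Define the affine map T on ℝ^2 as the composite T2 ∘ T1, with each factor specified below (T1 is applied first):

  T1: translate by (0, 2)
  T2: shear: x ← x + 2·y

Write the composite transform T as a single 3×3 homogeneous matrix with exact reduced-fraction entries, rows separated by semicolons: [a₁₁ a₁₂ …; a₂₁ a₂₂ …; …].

T1 = [1 0 0; 0 1 2; 0 0 1]
T2·T1 = [1 2 4; 0 1 2; 0 0 1]

T = [1 2 4; 0 1 2; 0 0 1]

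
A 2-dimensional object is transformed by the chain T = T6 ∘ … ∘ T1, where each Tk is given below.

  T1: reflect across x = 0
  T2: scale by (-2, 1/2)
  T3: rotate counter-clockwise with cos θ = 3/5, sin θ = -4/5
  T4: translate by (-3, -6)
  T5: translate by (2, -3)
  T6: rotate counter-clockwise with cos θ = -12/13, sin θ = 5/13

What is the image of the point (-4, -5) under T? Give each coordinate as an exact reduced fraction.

T1 reflect across x = 0: (-4, -5) → (4, -5)
T2 scale by (-2, 1/2): (4, -5) → (-8, -5/2)
T3 rotate counter-clockwise with cos θ = 3/5, sin θ = -4/5: (-8, -5/2) → (-34/5, 49/10)
T4 translate by (-3, -6): (-34/5, 49/10) → (-49/5, -11/10)
T5 translate by (2, -3): (-49/5, -11/10) → (-39/5, -41/10)
T6 rotate counter-clockwise with cos θ = -12/13, sin θ = 5/13: (-39/5, -41/10) → (1141/130, 51/65)

T(p) = (1141/130, 51/65)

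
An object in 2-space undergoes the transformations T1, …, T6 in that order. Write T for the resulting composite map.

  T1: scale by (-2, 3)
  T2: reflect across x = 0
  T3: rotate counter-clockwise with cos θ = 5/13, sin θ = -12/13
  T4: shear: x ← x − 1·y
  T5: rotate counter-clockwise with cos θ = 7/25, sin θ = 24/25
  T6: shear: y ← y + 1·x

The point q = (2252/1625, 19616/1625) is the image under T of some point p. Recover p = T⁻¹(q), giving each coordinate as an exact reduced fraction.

T1 = [-2 0 0; 0 3 0; 0 0 1]
T2·T1 = [2 0 0; 0 3 0; 0 0 1]
T3·…·T1 = [10/13 36/13 0; -24/13 15/13 0; 0 0 1]
T4·…·T1 = [34/13 21/13 0; -24/13 15/13 0; 0 0 1]
T5·…·T1 = [814/325 -213/325 0; 648/325 609/325 0; 0 0 1]
T6·…·T1 = [814/325 -213/325 0; 1462/325 396/325 0; 0 0 1]
det M = 6; M⁻¹ = [66/325 71/650 0; -731/975 407/975 0; 0 0 1]
M⁻¹ · (2252/1625, 19616/1625)ᵀ = (8/5, 4)ᵀ

p = (8/5, 4)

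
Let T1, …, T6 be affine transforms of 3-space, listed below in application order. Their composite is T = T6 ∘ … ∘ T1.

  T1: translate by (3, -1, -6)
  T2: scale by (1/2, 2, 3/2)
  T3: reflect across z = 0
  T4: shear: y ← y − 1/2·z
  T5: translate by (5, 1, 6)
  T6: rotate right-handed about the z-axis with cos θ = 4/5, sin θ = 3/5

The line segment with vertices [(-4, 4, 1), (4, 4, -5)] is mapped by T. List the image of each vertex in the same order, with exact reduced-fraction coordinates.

image vertices: (33/20, 53/10, 27/2), (151/20, 41/10, 45/2)

T1 translate by (3, -1, -6): (-4, 4, 1) → (-1, 3, -5); (4, 4, -5) → (7, 3, -11)
T2 scale by (1/2, 2, 3/2): (-1, 3, -5) → (-1/2, 6, -15/2); (7, 3, -11) → (7/2, 6, -33/2)
T3 reflect across z = 0: (-1/2, 6, -15/2) → (-1/2, 6, 15/2); (7/2, 6, -33/2) → (7/2, 6, 33/2)
T4 shear: y ← y − 1/2·z: (-1/2, 6, 15/2) → (-1/2, 9/4, 15/2); (7/2, 6, 33/2) → (7/2, -9/4, 33/2)
T5 translate by (5, 1, 6): (-1/2, 9/4, 15/2) → (9/2, 13/4, 27/2); (7/2, -9/4, 33/2) → (17/2, -5/4, 45/2)
T6 rotate right-handed about the z-axis with cos θ = 4/5, sin θ = 3/5: (9/2, 13/4, 27/2) → (33/20, 53/10, 27/2); (17/2, -5/4, 45/2) → (151/20, 41/10, 45/2)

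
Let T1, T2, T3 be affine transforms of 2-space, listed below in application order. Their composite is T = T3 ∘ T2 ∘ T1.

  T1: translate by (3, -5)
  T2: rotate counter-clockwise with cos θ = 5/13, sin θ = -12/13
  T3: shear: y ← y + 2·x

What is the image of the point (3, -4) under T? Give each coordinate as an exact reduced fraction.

T(p) = (-6, -21)

T1 translate by (3, -5): (3, -4) → (6, -9)
T2 rotate counter-clockwise with cos θ = 5/13, sin θ = -12/13: (6, -9) → (-6, -9)
T3 shear: y ← y + 2·x: (-6, -9) → (-6, -21)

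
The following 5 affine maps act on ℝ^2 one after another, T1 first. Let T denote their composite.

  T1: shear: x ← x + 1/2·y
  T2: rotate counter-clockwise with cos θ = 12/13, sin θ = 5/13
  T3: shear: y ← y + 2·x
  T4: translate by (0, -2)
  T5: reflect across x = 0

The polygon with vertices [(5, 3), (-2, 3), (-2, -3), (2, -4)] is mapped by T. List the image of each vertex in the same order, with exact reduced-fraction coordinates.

image vertices: (-63/13, 337/26), (21/13, -69/26), (27/13, -267/26), (-20/13, -34/13)

T1 shear: x ← x + 1/2·y: (5, 3) → (13/2, 3); (-2, 3) → (-1/2, 3); (-2, -3) → (-7/2, -3); (2, -4) → (0, -4)
T2 rotate counter-clockwise with cos θ = 12/13, sin θ = 5/13: (13/2, 3) → (63/13, 137/26); (-1/2, 3) → (-21/13, 67/26); (-7/2, -3) → (-27/13, -107/26); (0, -4) → (20/13, -48/13)
T3 shear: y ← y + 2·x: (63/13, 137/26) → (63/13, 389/26); (-21/13, 67/26) → (-21/13, -17/26); (-27/13, -107/26) → (-27/13, -215/26); (20/13, -48/13) → (20/13, -8/13)
T4 translate by (0, -2): (63/13, 389/26) → (63/13, 337/26); (-21/13, -17/26) → (-21/13, -69/26); (-27/13, -215/26) → (-27/13, -267/26); (20/13, -8/13) → (20/13, -34/13)
T5 reflect across x = 0: (63/13, 337/26) → (-63/13, 337/26); (-21/13, -69/26) → (21/13, -69/26); (-27/13, -267/26) → (27/13, -267/26); (20/13, -34/13) → (-20/13, -34/13)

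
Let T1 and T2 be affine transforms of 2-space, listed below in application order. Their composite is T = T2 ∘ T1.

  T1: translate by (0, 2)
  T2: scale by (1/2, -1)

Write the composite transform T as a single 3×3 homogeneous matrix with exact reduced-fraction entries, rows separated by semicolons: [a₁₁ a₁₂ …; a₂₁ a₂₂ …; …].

T = [1/2 0 0; 0 -1 -2; 0 0 1]

T1 = [1 0 0; 0 1 2; 0 0 1]
T2·T1 = [1/2 0 0; 0 -1 -2; 0 0 1]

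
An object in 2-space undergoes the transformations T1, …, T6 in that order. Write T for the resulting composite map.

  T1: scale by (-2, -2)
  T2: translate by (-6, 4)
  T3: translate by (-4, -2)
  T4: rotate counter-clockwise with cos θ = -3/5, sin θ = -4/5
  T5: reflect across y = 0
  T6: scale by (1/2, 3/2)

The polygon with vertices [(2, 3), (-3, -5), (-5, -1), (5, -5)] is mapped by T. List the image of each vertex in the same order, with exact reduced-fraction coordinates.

T1 scale by (-2, -2): (2, 3) → (-4, -6); (-3, -5) → (6, 10); (-5, -1) → (10, 2); (5, -5) → (-10, 10)
T2 translate by (-6, 4): (-4, -6) → (-10, -2); (6, 10) → (0, 14); (10, 2) → (4, 6); (-10, 10) → (-16, 14)
T3 translate by (-4, -2): (-10, -2) → (-14, -4); (0, 14) → (-4, 12); (4, 6) → (0, 4); (-16, 14) → (-20, 12)
T4 rotate counter-clockwise with cos θ = -3/5, sin θ = -4/5: (-14, -4) → (26/5, 68/5); (-4, 12) → (12, -4); (0, 4) → (16/5, -12/5); (-20, 12) → (108/5, 44/5)
T5 reflect across y = 0: (26/5, 68/5) → (26/5, -68/5); (12, -4) → (12, 4); (16/5, -12/5) → (16/5, 12/5); (108/5, 44/5) → (108/5, -44/5)
T6 scale by (1/2, 3/2): (26/5, -68/5) → (13/5, -102/5); (12, 4) → (6, 6); (16/5, 12/5) → (8/5, 18/5); (108/5, -44/5) → (54/5, -66/5)

image vertices: (13/5, -102/5), (6, 6), (8/5, 18/5), (54/5, -66/5)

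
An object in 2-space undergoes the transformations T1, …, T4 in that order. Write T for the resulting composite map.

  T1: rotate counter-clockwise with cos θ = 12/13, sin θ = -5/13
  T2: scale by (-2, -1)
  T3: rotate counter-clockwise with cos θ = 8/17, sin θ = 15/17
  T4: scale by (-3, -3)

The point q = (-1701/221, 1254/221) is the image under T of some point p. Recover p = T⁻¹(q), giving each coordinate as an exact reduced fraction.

T1 = [12/13 5/13 0; -5/13 12/13 0; 0 0 1]
T2·T1 = [-24/13 -10/13 0; 5/13 -12/13 0; 0 0 1]
T3·…·T1 = [-267/221 100/221 0; -320/221 -246/221 0; 0 0 1]
T4·…·T1 = [801/221 -300/221 0; 960/221 738/221 0; 0 0 1]
det M = 18; M⁻¹ = [41/221 50/663 0; -160/663 89/442 0; 0 0 1]
M⁻¹ · (-1701/221, 1254/221)ᵀ = (-1, 3)ᵀ

p = (-1, 3)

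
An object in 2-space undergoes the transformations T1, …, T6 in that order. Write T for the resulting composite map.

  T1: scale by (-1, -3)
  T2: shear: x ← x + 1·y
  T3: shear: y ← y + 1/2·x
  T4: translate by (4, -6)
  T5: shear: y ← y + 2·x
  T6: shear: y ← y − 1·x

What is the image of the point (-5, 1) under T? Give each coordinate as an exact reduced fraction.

T1 scale by (-1, -3): (-5, 1) → (5, -3)
T2 shear: x ← x + 1·y: (5, -3) → (2, -3)
T3 shear: y ← y + 1/2·x: (2, -3) → (2, -2)
T4 translate by (4, -6): (2, -2) → (6, -8)
T5 shear: y ← y + 2·x: (6, -8) → (6, 4)
T6 shear: y ← y − 1·x: (6, 4) → (6, -2)

T(p) = (6, -2)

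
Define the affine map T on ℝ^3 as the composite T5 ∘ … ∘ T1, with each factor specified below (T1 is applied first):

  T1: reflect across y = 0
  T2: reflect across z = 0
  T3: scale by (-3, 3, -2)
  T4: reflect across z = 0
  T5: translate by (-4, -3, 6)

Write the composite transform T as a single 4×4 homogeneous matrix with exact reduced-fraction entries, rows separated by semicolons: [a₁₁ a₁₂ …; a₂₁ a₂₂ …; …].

T = [-3 0 0 -4; 0 -3 0 -3; 0 0 -2 6; 0 0 0 1]

T1 = [1 0 0 0; 0 -1 0 0; 0 0 1 0; 0 0 0 1]
T2·T1 = [1 0 0 0; 0 -1 0 0; 0 0 -1 0; 0 0 0 1]
T3·…·T1 = [-3 0 0 0; 0 -3 0 0; 0 0 2 0; 0 0 0 1]
T4·…·T1 = [-3 0 0 0; 0 -3 0 0; 0 0 -2 0; 0 0 0 1]
T5·…·T1 = [-3 0 0 -4; 0 -3 0 -3; 0 0 -2 6; 0 0 0 1]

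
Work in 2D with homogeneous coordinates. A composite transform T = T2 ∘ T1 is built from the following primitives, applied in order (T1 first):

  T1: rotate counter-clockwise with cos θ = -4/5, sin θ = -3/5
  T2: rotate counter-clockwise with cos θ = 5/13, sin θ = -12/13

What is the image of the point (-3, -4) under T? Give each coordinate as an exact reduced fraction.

T1 rotate counter-clockwise with cos θ = -4/5, sin θ = -3/5: (-3, -4) → (0, 5)
T2 rotate counter-clockwise with cos θ = 5/13, sin θ = -12/13: (0, 5) → (60/13, 25/13)

T(p) = (60/13, 25/13)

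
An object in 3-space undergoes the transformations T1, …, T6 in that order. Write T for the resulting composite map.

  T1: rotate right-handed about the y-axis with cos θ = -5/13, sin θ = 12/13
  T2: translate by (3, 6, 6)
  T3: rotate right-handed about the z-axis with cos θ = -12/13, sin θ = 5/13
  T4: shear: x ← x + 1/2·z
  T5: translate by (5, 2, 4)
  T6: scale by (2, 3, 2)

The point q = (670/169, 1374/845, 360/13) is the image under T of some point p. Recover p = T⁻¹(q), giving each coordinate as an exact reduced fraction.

p = (-5, -8/5, 2)

T1 = [-5/13 0 12/13 0; 0 1 0 0; -12/13 0 -5/13 0; 0 0 0 1]
T2·T1 = [-5/13 0 12/13 3; 0 1 0 6; -12/13 0 -5/13 6; 0 0 0 1]
T3·…·T1 = [60/169 -5/13 -144/169 -66/13; -25/169 -12/13 60/169 -57/13; -12/13 0 -5/13 6; 0 0 0 1]
T4·…·T1 = [-18/169 -5/13 -353/338 -27/13; -25/169 -12/13 60/169 -57/13; -12/13 0 -5/13 6; 0 0 0 1]
T5·…·T1 = [-18/169 -5/13 -353/338 38/13; -25/169 -12/13 60/169 -31/13; -12/13 0 -5/13 10; 0 0 0 1]
T6·…·T1 = [-36/169 -10/13 -353/169 76/13; -75/169 -36/13 180/169 -93/13; -24/13 0 -10/13 20; 0 0 0 1]
det M = 12; M⁻¹ = [30/169 -25/507 -93/169 125/13; -5/26 -4/13 5/52 -3; -72/169 20/169 7/338 38/13; 0 0 0 1]
M⁻¹ · (670/169, 1374/845, 360/13)ᵀ = (-5, -8/5, 2)ᵀ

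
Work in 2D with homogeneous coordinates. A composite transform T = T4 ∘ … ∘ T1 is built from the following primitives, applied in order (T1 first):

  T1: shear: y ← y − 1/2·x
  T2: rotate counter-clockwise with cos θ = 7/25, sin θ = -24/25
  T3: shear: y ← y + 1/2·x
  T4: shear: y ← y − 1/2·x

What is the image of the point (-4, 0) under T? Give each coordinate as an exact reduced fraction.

T1 shear: y ← y − 1/2·x: (-4, 0) → (-4, 2)
T2 rotate counter-clockwise with cos θ = 7/25, sin θ = -24/25: (-4, 2) → (4/5, 22/5)
T3 shear: y ← y + 1/2·x: (4/5, 22/5) → (4/5, 24/5)
T4 shear: y ← y − 1/2·x: (4/5, 24/5) → (4/5, 22/5)

T(p) = (4/5, 22/5)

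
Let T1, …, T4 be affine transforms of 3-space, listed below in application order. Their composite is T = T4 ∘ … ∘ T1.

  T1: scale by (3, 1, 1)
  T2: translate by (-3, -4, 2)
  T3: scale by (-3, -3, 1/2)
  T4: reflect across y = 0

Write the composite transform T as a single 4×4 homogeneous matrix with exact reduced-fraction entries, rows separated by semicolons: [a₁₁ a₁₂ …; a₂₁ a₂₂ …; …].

T1 = [3 0 0 0; 0 1 0 0; 0 0 1 0; 0 0 0 1]
T2·T1 = [3 0 0 -3; 0 1 0 -4; 0 0 1 2; 0 0 0 1]
T3·…·T1 = [-9 0 0 9; 0 -3 0 12; 0 0 1/2 1; 0 0 0 1]
T4·…·T1 = [-9 0 0 9; 0 3 0 -12; 0 0 1/2 1; 0 0 0 1]

T = [-9 0 0 9; 0 3 0 -12; 0 0 1/2 1; 0 0 0 1]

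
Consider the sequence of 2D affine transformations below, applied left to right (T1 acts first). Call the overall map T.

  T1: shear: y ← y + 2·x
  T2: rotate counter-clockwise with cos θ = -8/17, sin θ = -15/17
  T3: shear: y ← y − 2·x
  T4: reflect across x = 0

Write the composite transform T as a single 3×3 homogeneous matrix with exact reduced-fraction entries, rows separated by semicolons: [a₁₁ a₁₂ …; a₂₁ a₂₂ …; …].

T1 = [1 0 0; 2 1 0; 0 0 1]
T2·T1 = [22/17 15/17 0; -31/17 -8/17 0; 0 0 1]
T3·…·T1 = [22/17 15/17 0; -75/17 -38/17 0; 0 0 1]
T4·…·T1 = [-22/17 -15/17 0; -75/17 -38/17 0; 0 0 1]

T = [-22/17 -15/17 0; -75/17 -38/17 0; 0 0 1]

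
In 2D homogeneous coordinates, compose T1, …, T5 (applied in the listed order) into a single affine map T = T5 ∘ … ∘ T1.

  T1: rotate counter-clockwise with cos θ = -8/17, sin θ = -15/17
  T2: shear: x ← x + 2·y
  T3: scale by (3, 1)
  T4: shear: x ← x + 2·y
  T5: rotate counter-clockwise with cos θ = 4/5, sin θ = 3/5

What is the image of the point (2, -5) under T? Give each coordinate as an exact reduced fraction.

T1 rotate counter-clockwise with cos θ = -8/17, sin θ = -15/17: (2, -5) → (-91/17, 10/17)
T2 shear: x ← x + 2·y: (-91/17, 10/17) → (-71/17, 10/17)
T3 scale by (3, 1): (-71/17, 10/17) → (-213/17, 10/17)
T4 shear: x ← x + 2·y: (-213/17, 10/17) → (-193/17, 10/17)
T5 rotate counter-clockwise with cos θ = 4/5, sin θ = 3/5: (-193/17, 10/17) → (-802/85, -539/85)

T(p) = (-802/85, -539/85)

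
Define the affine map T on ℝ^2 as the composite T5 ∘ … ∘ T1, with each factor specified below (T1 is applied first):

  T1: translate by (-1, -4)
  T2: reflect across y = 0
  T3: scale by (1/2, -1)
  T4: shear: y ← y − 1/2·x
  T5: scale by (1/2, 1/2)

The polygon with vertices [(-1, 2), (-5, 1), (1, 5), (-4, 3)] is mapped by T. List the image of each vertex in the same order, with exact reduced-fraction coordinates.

image vertices: (-1/2, -3/4), (-3/2, -3/4), (0, 1/2), (-5/4, 1/8)

T1 translate by (-1, -4): (-1, 2) → (-2, -2); (-5, 1) → (-6, -3); (1, 5) → (0, 1); (-4, 3) → (-5, -1)
T2 reflect across y = 0: (-2, -2) → (-2, 2); (-6, -3) → (-6, 3); (0, 1) → (0, -1); (-5, -1) → (-5, 1)
T3 scale by (1/2, -1): (-2, 2) → (-1, -2); (-6, 3) → (-3, -3); (0, -1) → (0, 1); (-5, 1) → (-5/2, -1)
T4 shear: y ← y − 1/2·x: (-1, -2) → (-1, -3/2); (-3, -3) → (-3, -3/2); (0, 1) → (0, 1); (-5/2, -1) → (-5/2, 1/4)
T5 scale by (1/2, 1/2): (-1, -3/2) → (-1/2, -3/4); (-3, -3/2) → (-3/2, -3/4); (0, 1) → (0, 1/2); (-5/2, 1/4) → (-5/4, 1/8)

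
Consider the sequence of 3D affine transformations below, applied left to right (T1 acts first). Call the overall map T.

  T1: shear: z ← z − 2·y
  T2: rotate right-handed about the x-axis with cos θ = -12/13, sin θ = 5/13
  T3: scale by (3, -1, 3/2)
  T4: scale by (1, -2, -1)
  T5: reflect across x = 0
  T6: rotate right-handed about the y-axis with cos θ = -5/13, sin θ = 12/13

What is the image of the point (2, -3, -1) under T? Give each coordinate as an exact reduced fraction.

T(p) = (1740/169, 22/13, 747/338)

T1 shear: z ← z − 2·y: (2, -3, -1) → (2, -3, 5)
T2 rotate right-handed about the x-axis with cos θ = -12/13, sin θ = 5/13: (2, -3, 5) → (2, 11/13, -75/13)
T3 scale by (3, -1, 3/2): (2, 11/13, -75/13) → (6, -11/13, -225/26)
T4 scale by (1, -2, -1): (6, -11/13, -225/26) → (6, 22/13, 225/26)
T5 reflect across x = 0: (6, 22/13, 225/26) → (-6, 22/13, 225/26)
T6 rotate right-handed about the y-axis with cos θ = -5/13, sin θ = 12/13: (-6, 22/13, 225/26) → (1740/169, 22/13, 747/338)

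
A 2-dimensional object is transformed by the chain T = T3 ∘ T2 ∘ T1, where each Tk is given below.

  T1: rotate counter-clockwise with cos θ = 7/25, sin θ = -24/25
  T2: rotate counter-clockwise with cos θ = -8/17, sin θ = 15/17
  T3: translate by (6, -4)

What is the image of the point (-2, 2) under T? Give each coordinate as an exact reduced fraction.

T(p) = (1348/425, -1686/425)

T1 rotate counter-clockwise with cos θ = 7/25, sin θ = -24/25: (-2, 2) → (34/25, 62/25)
T2 rotate counter-clockwise with cos θ = -8/17, sin θ = 15/17: (34/25, 62/25) → (-1202/425, 14/425)
T3 translate by (6, -4): (-1202/425, 14/425) → (1348/425, -1686/425)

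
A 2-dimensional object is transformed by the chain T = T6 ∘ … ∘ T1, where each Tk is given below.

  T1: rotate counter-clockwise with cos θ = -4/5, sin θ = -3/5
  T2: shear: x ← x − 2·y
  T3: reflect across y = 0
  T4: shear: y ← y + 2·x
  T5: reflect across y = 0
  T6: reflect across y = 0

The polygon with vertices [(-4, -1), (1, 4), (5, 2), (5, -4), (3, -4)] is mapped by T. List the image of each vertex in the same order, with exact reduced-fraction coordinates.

T1 rotate counter-clockwise with cos θ = -4/5, sin θ = -3/5: (-4, -1) → (13/5, 16/5); (1, 4) → (8/5, -19/5); (5, 2) → (-14/5, -23/5); (5, -4) → (-32/5, 1/5); (3, -4) → (-24/5, 7/5)
T2 shear: x ← x − 2·y: (13/5, 16/5) → (-19/5, 16/5); (8/5, -19/5) → (46/5, -19/5); (-14/5, -23/5) → (32/5, -23/5); (-32/5, 1/5) → (-34/5, 1/5); (-24/5, 7/5) → (-38/5, 7/5)
T3 reflect across y = 0: (-19/5, 16/5) → (-19/5, -16/5); (46/5, -19/5) → (46/5, 19/5); (32/5, -23/5) → (32/5, 23/5); (-34/5, 1/5) → (-34/5, -1/5); (-38/5, 7/5) → (-38/5, -7/5)
T4 shear: y ← y + 2·x: (-19/5, -16/5) → (-19/5, -54/5); (46/5, 19/5) → (46/5, 111/5); (32/5, 23/5) → (32/5, 87/5); (-34/5, -1/5) → (-34/5, -69/5); (-38/5, -7/5) → (-38/5, -83/5)
T5 reflect across y = 0: (-19/5, -54/5) → (-19/5, 54/5); (46/5, 111/5) → (46/5, -111/5); (32/5, 87/5) → (32/5, -87/5); (-34/5, -69/5) → (-34/5, 69/5); (-38/5, -83/5) → (-38/5, 83/5)
T6 reflect across y = 0: (-19/5, 54/5) → (-19/5, -54/5); (46/5, -111/5) → (46/5, 111/5); (32/5, -87/5) → (32/5, 87/5); (-34/5, 69/5) → (-34/5, -69/5); (-38/5, 83/5) → (-38/5, -83/5)

image vertices: (-19/5, -54/5), (46/5, 111/5), (32/5, 87/5), (-34/5, -69/5), (-38/5, -83/5)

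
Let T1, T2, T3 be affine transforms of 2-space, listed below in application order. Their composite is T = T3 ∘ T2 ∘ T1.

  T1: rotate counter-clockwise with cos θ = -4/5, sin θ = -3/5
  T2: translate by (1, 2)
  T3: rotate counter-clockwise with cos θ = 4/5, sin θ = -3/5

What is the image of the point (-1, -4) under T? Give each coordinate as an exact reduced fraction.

T1 rotate counter-clockwise with cos θ = -4/5, sin θ = -3/5: (-1, -4) → (-8/5, 19/5)
T2 translate by (1, 2): (-8/5, 19/5) → (-3/5, 29/5)
T3 rotate counter-clockwise with cos θ = 4/5, sin θ = -3/5: (-3/5, 29/5) → (3, 5)

T(p) = (3, 5)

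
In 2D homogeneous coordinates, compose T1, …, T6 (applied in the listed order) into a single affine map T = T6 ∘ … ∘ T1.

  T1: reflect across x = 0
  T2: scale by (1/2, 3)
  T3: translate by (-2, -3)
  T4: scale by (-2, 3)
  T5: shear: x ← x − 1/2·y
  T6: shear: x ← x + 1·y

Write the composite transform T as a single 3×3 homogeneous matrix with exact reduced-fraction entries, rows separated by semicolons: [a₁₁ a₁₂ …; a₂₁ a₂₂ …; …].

T1 = [-1 0 0; 0 1 0; 0 0 1]
T2·T1 = [-1/2 0 0; 0 3 0; 0 0 1]
T3·…·T1 = [-1/2 0 -2; 0 3 -3; 0 0 1]
T4·…·T1 = [1 0 4; 0 9 -9; 0 0 1]
T5·…·T1 = [1 -9/2 17/2; 0 9 -9; 0 0 1]
T6·…·T1 = [1 9/2 -1/2; 0 9 -9; 0 0 1]

T = [1 9/2 -1/2; 0 9 -9; 0 0 1]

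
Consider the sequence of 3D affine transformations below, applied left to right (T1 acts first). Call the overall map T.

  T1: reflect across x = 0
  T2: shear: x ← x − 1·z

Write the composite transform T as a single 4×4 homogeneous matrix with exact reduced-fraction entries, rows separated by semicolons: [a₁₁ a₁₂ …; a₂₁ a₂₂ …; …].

T1 = [-1 0 0 0; 0 1 0 0; 0 0 1 0; 0 0 0 1]
T2·T1 = [-1 0 -1 0; 0 1 0 0; 0 0 1 0; 0 0 0 1]

T = [-1 0 -1 0; 0 1 0 0; 0 0 1 0; 0 0 0 1]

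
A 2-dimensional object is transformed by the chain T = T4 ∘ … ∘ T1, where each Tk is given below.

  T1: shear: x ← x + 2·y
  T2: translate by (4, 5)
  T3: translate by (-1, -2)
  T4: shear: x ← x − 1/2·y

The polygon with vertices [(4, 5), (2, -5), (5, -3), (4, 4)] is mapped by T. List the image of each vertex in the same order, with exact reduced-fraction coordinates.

T1 shear: x ← x + 2·y: (4, 5) → (14, 5); (2, -5) → (-8, -5); (5, -3) → (-1, -3); (4, 4) → (12, 4)
T2 translate by (4, 5): (14, 5) → (18, 10); (-8, -5) → (-4, 0); (-1, -3) → (3, 2); (12, 4) → (16, 9)
T3 translate by (-1, -2): (18, 10) → (17, 8); (-4, 0) → (-5, -2); (3, 2) → (2, 0); (16, 9) → (15, 7)
T4 shear: x ← x − 1/2·y: (17, 8) → (13, 8); (-5, -2) → (-4, -2); (2, 0) → (2, 0); (15, 7) → (23/2, 7)

image vertices: (13, 8), (-4, -2), (2, 0), (23/2, 7)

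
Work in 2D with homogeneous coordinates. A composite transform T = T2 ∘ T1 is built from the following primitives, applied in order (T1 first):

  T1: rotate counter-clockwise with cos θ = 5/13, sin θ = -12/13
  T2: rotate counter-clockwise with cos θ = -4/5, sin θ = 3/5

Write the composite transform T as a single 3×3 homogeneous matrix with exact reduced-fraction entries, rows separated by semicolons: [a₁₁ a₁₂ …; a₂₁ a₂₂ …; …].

T = [16/65 -63/65 0; 63/65 16/65 0; 0 0 1]

T1 = [5/13 12/13 0; -12/13 5/13 0; 0 0 1]
T2·T1 = [16/65 -63/65 0; 63/65 16/65 0; 0 0 1]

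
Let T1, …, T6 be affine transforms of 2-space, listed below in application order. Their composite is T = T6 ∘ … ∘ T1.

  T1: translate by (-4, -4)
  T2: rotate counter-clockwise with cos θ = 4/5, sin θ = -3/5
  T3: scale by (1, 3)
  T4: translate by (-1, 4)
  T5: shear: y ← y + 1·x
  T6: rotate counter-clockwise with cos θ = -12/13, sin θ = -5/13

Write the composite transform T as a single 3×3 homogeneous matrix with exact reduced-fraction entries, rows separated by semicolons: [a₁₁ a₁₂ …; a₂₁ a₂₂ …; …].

T1 = [1 0 -4; 0 1 -4; 0 0 1]
T2·T1 = [4/5 3/5 -28/5; -3/5 4/5 -4/5; 0 0 1]
T3·…·T1 = [4/5 3/5 -28/5; -9/5 12/5 -12/5; 0 0 1]
T4·…·T1 = [4/5 3/5 -33/5; -9/5 12/5 8/5; 0 0 1]
T5·…·T1 = [4/5 3/5 -33/5; -1 3 -5; 0 0 1]
T6·…·T1 = [-73/65 3/5 271/65; 8/13 -3 93/13; 0 0 1]

T = [-73/65 3/5 271/65; 8/13 -3 93/13; 0 0 1]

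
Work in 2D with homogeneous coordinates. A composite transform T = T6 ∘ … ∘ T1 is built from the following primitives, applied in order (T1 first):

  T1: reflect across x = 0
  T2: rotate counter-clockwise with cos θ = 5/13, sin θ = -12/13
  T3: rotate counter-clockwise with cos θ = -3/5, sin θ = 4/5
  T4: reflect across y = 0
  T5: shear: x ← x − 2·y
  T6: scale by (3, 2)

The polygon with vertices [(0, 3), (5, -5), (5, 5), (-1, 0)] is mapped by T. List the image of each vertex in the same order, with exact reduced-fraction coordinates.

image vertices: (18/13, -198/65), (-465/13, 178/13), (-405/13, 46/13), (87/13, -112/65)

T1 reflect across x = 0: (0, 3) → (0, 3); (5, -5) → (-5, -5); (5, 5) → (-5, 5); (-1, 0) → (1, 0)
T2 rotate counter-clockwise with cos θ = 5/13, sin θ = -12/13: (0, 3) → (36/13, 15/13); (-5, -5) → (-85/13, 35/13); (-5, 5) → (35/13, 85/13); (1, 0) → (5/13, -12/13)
T3 rotate counter-clockwise with cos θ = -3/5, sin θ = 4/5: (36/13, 15/13) → (-168/65, 99/65); (-85/13, 35/13) → (23/13, -89/13); (35/13, 85/13) → (-89/13, -23/13); (5/13, -12/13) → (33/65, 56/65)
T4 reflect across y = 0: (-168/65, 99/65) → (-168/65, -99/65); (23/13, -89/13) → (23/13, 89/13); (-89/13, -23/13) → (-89/13, 23/13); (33/65, 56/65) → (33/65, -56/65)
T5 shear: x ← x − 2·y: (-168/65, -99/65) → (6/13, -99/65); (23/13, 89/13) → (-155/13, 89/13); (-89/13, 23/13) → (-135/13, 23/13); (33/65, -56/65) → (29/13, -56/65)
T6 scale by (3, 2): (6/13, -99/65) → (18/13, -198/65); (-155/13, 89/13) → (-465/13, 178/13); (-135/13, 23/13) → (-405/13, 46/13); (29/13, -56/65) → (87/13, -112/65)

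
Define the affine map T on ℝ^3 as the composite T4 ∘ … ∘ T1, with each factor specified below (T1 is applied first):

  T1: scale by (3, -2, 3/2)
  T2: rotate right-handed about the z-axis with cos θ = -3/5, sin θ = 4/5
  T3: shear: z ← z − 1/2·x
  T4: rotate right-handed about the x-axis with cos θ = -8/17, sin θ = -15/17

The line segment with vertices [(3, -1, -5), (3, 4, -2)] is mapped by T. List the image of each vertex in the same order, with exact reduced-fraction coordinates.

image vertices: (-7, -108/17, -58/17), (1, -297/34, -152/17)

T1 scale by (3, -2, 3/2): (3, -1, -5) → (9, 2, -15/2); (3, 4, -2) → (9, -8, -3)
T2 rotate right-handed about the z-axis with cos θ = -3/5, sin θ = 4/5: (9, 2, -15/2) → (-7, 6, -15/2); (9, -8, -3) → (1, 12, -3)
T3 shear: z ← z − 1/2·x: (-7, 6, -15/2) → (-7, 6, -4); (1, 12, -3) → (1, 12, -7/2)
T4 rotate right-handed about the x-axis with cos θ = -8/17, sin θ = -15/17: (-7, 6, -4) → (-7, -108/17, -58/17); (1, 12, -7/2) → (1, -297/34, -152/17)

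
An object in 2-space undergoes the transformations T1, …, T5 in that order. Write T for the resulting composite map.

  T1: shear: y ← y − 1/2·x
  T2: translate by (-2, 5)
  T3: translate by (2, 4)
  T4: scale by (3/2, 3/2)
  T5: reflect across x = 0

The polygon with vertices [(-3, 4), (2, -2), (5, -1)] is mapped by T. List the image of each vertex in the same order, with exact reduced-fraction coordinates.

T1 shear: y ← y − 1/2·x: (-3, 4) → (-3, 11/2); (2, -2) → (2, -3); (5, -1) → (5, -7/2)
T2 translate by (-2, 5): (-3, 11/2) → (-5, 21/2); (2, -3) → (0, 2); (5, -7/2) → (3, 3/2)
T3 translate by (2, 4): (-5, 21/2) → (-3, 29/2); (0, 2) → (2, 6); (3, 3/2) → (5, 11/2)
T4 scale by (3/2, 3/2): (-3, 29/2) → (-9/2, 87/4); (2, 6) → (3, 9); (5, 11/2) → (15/2, 33/4)
T5 reflect across x = 0: (-9/2, 87/4) → (9/2, 87/4); (3, 9) → (-3, 9); (15/2, 33/4) → (-15/2, 33/4)

image vertices: (9/2, 87/4), (-3, 9), (-15/2, 33/4)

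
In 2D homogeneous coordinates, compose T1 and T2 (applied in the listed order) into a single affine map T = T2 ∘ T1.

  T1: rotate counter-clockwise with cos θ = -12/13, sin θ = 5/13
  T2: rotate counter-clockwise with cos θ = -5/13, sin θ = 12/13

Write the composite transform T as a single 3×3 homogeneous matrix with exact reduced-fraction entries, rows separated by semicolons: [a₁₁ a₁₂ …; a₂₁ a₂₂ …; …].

T1 = [-12/13 -5/13 0; 5/13 -12/13 0; 0 0 1]
T2·T1 = [0 1 0; -1 0 0; 0 0 1]

T = [0 1 0; -1 0 0; 0 0 1]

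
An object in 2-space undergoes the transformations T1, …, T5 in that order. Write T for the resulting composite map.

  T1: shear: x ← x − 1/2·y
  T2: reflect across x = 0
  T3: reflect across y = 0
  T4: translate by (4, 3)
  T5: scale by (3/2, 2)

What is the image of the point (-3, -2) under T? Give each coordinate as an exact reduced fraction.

T(p) = (9, 10)

T1 shear: x ← x − 1/2·y: (-3, -2) → (-2, -2)
T2 reflect across x = 0: (-2, -2) → (2, -2)
T3 reflect across y = 0: (2, -2) → (2, 2)
T4 translate by (4, 3): (2, 2) → (6, 5)
T5 scale by (3/2, 2): (6, 5) → (9, 10)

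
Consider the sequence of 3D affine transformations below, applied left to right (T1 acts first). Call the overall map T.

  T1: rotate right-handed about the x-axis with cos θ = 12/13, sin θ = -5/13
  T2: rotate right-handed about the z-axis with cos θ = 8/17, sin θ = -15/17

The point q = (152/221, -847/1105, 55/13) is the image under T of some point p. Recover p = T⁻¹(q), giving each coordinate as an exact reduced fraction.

p = (1, -7/5, 4)

T1 = [1 0 0 0; 0 12/13 5/13 0; 0 -5/13 12/13 0; 0 0 0 1]
T2·T1 = [8/17 180/221 75/221 0; -15/17 96/221 40/221 0; 0 -5/13 12/13 0; 0 0 0 1]
det M = 1; M⁻¹ = [8/17 -15/17 0 0; 180/221 96/221 -5/13 0; 75/221 40/221 12/13 0; 0 0 0 1]
M⁻¹ · (152/221, -847/1105, 55/13)ᵀ = (1, -7/5, 4)ᵀ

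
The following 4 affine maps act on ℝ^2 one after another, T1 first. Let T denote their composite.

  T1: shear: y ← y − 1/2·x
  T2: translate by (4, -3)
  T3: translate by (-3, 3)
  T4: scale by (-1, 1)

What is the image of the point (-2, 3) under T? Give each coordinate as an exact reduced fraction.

T1 shear: y ← y − 1/2·x: (-2, 3) → (-2, 4)
T2 translate by (4, -3): (-2, 4) → (2, 1)
T3 translate by (-3, 3): (2, 1) → (-1, 4)
T4 scale by (-1, 1): (-1, 4) → (1, 4)

T(p) = (1, 4)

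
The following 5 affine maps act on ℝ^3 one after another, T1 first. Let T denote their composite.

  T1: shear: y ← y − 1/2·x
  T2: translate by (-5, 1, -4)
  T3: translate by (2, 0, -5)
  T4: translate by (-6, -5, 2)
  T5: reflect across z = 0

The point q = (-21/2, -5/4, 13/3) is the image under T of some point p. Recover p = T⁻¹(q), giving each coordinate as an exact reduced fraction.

T1 = [1 0 0 0; -1/2 1 0 0; 0 0 1 0; 0 0 0 1]
T2·T1 = [1 0 0 -5; -1/2 1 0 1; 0 0 1 -4; 0 0 0 1]
T3·…·T1 = [1 0 0 -3; -1/2 1 0 1; 0 0 1 -9; 0 0 0 1]
T4·…·T1 = [1 0 0 -9; -1/2 1 0 -4; 0 0 1 -7; 0 0 0 1]
T5·…·T1 = [1 0 0 -9; -1/2 1 0 -4; 0 0 -1 7; 0 0 0 1]
det M = -1; M⁻¹ = [1 0 0 9; 1/2 1 0 17/2; 0 0 -1 7; 0 0 0 1]
M⁻¹ · (-21/2, -5/4, 13/3)ᵀ = (-3/2, 2, 8/3)ᵀ

p = (-3/2, 2, 8/3)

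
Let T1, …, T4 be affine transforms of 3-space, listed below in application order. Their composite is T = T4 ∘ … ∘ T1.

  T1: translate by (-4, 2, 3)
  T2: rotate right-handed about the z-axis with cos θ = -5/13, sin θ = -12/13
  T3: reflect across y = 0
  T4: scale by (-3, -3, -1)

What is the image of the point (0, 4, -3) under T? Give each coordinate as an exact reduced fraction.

T(p) = (-276/13, 54/13, 0)

T1 translate by (-4, 2, 3): (0, 4, -3) → (-4, 6, 0)
T2 rotate right-handed about the z-axis with cos θ = -5/13, sin θ = -12/13: (-4, 6, 0) → (92/13, 18/13, 0)
T3 reflect across y = 0: (92/13, 18/13, 0) → (92/13, -18/13, 0)
T4 scale by (-3, -3, -1): (92/13, -18/13, 0) → (-276/13, 54/13, 0)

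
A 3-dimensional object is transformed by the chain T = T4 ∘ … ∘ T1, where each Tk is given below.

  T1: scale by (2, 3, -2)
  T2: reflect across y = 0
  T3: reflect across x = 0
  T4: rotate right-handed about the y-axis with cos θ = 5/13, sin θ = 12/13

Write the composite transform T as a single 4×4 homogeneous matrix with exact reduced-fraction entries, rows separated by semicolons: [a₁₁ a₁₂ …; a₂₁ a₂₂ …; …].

T = [-10/13 0 -24/13 0; 0 -3 0 0; 24/13 0 -10/13 0; 0 0 0 1]

T1 = [2 0 0 0; 0 3 0 0; 0 0 -2 0; 0 0 0 1]
T2·T1 = [2 0 0 0; 0 -3 0 0; 0 0 -2 0; 0 0 0 1]
T3·…·T1 = [-2 0 0 0; 0 -3 0 0; 0 0 -2 0; 0 0 0 1]
T4·…·T1 = [-10/13 0 -24/13 0; 0 -3 0 0; 24/13 0 -10/13 0; 0 0 0 1]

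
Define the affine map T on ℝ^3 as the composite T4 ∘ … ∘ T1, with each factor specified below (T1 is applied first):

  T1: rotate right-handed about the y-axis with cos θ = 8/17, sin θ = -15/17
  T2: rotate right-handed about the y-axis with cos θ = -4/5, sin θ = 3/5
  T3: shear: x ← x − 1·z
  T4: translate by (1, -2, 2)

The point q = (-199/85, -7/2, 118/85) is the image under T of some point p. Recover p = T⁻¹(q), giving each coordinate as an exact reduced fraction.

p = (0, -3/2, -4)

T1 = [8/17 0 -15/17 0; 0 1 0 0; 15/17 0 8/17 0; 0 0 0 1]
T2·T1 = [13/85 0 84/85 0; 0 1 0 0; -84/85 0 13/85 0; 0 0 0 1]
T3·…·T1 = [97/85 0 71/85 0; 0 1 0 0; -84/85 0 13/85 0; 0 0 0 1]
T4·…·T1 = [97/85 0 71/85 1; 0 1 0 -2; -84/85 0 13/85 2; 0 0 0 1]
det M = 1; M⁻¹ = [13/85 0 -71/85 129/85; 0 1 0 2; 84/85 0 97/85 -278/85; 0 0 0 1]
M⁻¹ · (-199/85, -7/2, 118/85)ᵀ = (0, -3/2, -4)ᵀ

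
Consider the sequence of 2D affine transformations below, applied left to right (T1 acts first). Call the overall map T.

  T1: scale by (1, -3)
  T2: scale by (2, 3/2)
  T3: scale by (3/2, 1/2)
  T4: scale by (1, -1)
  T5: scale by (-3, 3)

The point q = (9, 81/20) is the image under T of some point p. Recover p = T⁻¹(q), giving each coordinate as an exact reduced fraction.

T1 = [1 0 0; 0 -3 0; 0 0 1]
T2·T1 = [2 0 0; 0 -9/2 0; 0 0 1]
T3·…·T1 = [3 0 0; 0 -9/4 0; 0 0 1]
T4·…·T1 = [3 0 0; 0 9/4 0; 0 0 1]
T5·…·T1 = [-9 0 0; 0 27/4 0; 0 0 1]
det M = -243/4; M⁻¹ = [-1/9 0 0; 0 4/27 0; 0 0 1]
M⁻¹ · (9, 81/20)ᵀ = (-1, 3/5)ᵀ

p = (-1, 3/5)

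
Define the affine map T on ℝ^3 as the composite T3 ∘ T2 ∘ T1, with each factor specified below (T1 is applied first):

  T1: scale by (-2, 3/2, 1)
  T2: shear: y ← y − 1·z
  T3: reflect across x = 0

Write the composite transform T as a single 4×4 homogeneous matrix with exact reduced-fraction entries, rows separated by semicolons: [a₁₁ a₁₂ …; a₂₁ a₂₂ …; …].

T1 = [-2 0 0 0; 0 3/2 0 0; 0 0 1 0; 0 0 0 1]
T2·T1 = [-2 0 0 0; 0 3/2 -1 0; 0 0 1 0; 0 0 0 1]
T3·…·T1 = [2 0 0 0; 0 3/2 -1 0; 0 0 1 0; 0 0 0 1]

T = [2 0 0 0; 0 3/2 -1 0; 0 0 1 0; 0 0 0 1]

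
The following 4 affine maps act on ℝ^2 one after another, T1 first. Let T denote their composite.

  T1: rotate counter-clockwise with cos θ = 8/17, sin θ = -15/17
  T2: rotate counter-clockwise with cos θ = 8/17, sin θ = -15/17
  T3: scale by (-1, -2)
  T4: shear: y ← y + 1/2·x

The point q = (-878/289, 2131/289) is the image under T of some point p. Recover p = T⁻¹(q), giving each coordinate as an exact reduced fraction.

T1 = [8/17 15/17 0; -15/17 8/17 0; 0 0 1]
T2·T1 = [-161/289 240/289 0; -240/289 -161/289 0; 0 0 1]
T3·…·T1 = [161/289 -240/289 0; 480/289 322/289 0; 0 0 1]
T4·…·T1 = [161/289 -240/289 0; 1121/578 202/289 0; 0 0 1]
det M = 2; M⁻¹ = [101/289 120/289 0; -1121/1156 161/578 0; 0 0 1]
M⁻¹ · (-878/289, 2131/289)ᵀ = (2, 5)ᵀ

p = (2, 5)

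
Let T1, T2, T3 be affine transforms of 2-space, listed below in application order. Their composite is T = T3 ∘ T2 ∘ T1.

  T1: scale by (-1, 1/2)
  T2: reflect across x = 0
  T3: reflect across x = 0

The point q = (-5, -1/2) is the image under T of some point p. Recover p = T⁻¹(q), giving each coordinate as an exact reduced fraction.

T1 = [-1 0 0; 0 1/2 0; 0 0 1]
T2·T1 = [1 0 0; 0 1/2 0; 0 0 1]
T3·…·T1 = [-1 0 0; 0 1/2 0; 0 0 1]
det M = -1/2; M⁻¹ = [-1 0 0; 0 2 0; 0 0 1]
M⁻¹ · (-5, -1/2)ᵀ = (5, -1)ᵀ

p = (5, -1)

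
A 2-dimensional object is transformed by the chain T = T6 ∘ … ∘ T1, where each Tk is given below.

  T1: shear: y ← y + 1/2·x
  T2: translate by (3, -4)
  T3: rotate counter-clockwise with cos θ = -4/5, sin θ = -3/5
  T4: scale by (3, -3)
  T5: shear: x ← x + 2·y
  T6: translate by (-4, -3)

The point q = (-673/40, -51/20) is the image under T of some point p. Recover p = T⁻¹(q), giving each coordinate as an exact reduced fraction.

p = (3/4, 1)

T1 = [1 0 0; 1/2 1 0; 0 0 1]
T2·T1 = [1 0 3; 1/2 1 -4; 0 0 1]
T3·…·T1 = [-1/2 3/5 -24/5; -1 -4/5 7/5; 0 0 1]
T4·…·T1 = [-3/2 9/5 -72/5; 3 12/5 -21/5; 0 0 1]
T5·…·T1 = [9/2 33/5 -114/5; 3 12/5 -21/5; 0 0 1]
T6·…·T1 = [9/2 33/5 -134/5; 3 12/5 -36/5; 0 0 1]
det M = -9; M⁻¹ = [-4/15 11/15 -28/15; 1/3 -1/2 16/3; 0 0 1]
M⁻¹ · (-673/40, -51/20)ᵀ = (3/4, 1)ᵀ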